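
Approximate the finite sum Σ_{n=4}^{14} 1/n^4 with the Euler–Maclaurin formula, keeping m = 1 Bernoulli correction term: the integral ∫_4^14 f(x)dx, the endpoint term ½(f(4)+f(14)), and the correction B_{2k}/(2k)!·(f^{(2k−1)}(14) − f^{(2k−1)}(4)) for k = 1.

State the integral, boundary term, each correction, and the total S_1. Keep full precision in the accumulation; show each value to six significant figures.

S_1 ≈ 0.00737790

Integral: ∫_4^14 1/x^4 dx = 0.00508686.
Boundary: ½(f(4) + f(14)) = ½(0.00390625 + 2.60308e-05) = 0.00196614.
Integral + boundary = 0.00705300.
Order-1 term: 1/12 · (-7.43738e-06 − (-0.00390625)) = 0.000324901.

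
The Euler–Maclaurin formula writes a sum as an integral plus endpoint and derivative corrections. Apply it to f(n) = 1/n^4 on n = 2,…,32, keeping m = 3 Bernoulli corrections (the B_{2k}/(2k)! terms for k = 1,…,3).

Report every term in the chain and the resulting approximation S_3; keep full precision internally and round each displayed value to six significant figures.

The integral term ∫_2^32 1/x^4 dx = 0.0416565.
Boundary: ½(f(2) + f(32)) = ½(0.0625000 + 9.53674e-07) = 0.0312505.
Integral + boundary = 0.0729070.
Order-1 term: 1/12 · (-1.19209e-07 − (-0.125000)) = 0.0104167.
Partial sum through k=1: 0.0833236.
Order-2 term: −1/720 · (-3.49246e-09 − (-0.937500)) = -0.00130208.
Partial sum through k=2: 0.0820215.
Order-3 term: 1/30240 · (-1.90994e-10 − (-13.1250)) = 0.000434028.

S_3 ≈ 0.0824556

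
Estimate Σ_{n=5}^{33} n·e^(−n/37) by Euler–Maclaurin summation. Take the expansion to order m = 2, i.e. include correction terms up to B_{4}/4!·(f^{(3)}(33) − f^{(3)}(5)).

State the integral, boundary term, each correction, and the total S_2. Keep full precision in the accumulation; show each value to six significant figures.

∫_5^33 x·e^(−x/37) dx evaluates to 295.983.
Endpoint term: (f(5) + f(33))/2 = (4.36799 + 13.5260)/2 = 8.94701.
So far: 304.930.
Correction k=1: B_{2}/2! · (f^{(1)}(33) − f^{(1)}(5)) = 1/12 · (0.0443113 − 0.755544) = -0.0592694.
Partial sum through k=1: 304.871.
Correction k=2: B_{4}/4! · (f^{(3)}(33) − f^{(3)}(5)) = −1/720 · (0.000631169 − 0.00182815) = 1.66248e-06.

S_2 ≈ 304.871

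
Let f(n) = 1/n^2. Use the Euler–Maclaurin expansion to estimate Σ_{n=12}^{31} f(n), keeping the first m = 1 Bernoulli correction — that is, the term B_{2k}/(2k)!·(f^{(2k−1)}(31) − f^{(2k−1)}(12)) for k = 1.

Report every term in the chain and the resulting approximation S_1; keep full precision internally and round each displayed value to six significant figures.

S_1 ≈ 0.0551586

∫_12^31 1/x^2 dx evaluates to 0.0510753.
Boundary: ½(f(12) + f(31)) = ½(0.00694444 + 0.00104058) = 0.00399251.
Running total after boundary: 0.0550678.
Correction k=1: B_{2}/2! · (f^{(1)}(31) − f^{(1)}(12)) = 1/12 · (-6.71344e-05 − (-0.00115741)) = 9.08561e-05.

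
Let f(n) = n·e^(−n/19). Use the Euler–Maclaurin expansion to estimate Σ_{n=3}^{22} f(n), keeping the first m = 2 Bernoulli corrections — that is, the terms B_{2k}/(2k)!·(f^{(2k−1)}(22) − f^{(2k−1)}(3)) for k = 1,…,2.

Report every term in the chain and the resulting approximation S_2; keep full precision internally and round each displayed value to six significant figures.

S_2 ≈ 116.899

The integral term ∫_3^22 x·e^(−x/19) dx = 112.226.
Boundary: ½(f(3) + f(22)) = ½(2.56182 + 6.91123) = 4.73652.
So far: 116.963.
Order-1 term: 1/12 · (-0.0496021 − 0.719107) = -0.0640591.
Running total after k=1: 116.899.
Order-2 term: −1/720 · (0.00160302 − 0.00672295) = 7.11101e-06.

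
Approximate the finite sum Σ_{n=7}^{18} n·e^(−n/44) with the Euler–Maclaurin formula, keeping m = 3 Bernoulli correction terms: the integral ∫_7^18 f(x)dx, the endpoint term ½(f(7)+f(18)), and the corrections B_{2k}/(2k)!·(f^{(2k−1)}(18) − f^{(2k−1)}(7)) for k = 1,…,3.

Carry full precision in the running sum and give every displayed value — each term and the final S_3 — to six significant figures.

The integral term ∫_7^18 x·e^(−x/44) dx = 101.865.
Boundary: ½(f(7) + f(18)) = ½(5.97043 + 11.9566) = 8.96350.
Integral + boundary = 110.829.
Correction k=1: B_{2}/2! · (f^{(1)}(18) − f^{(1)}(7)) = 1/12 · (0.392514 − 0.717227) = -0.0270595.
Running total after k=1: 110.802.
Correction k=2: B_{4}/4! · (f^{(3)}(18) − f^{(3)}(7)) = −1/720 · (0.000888957 − 0.00125158) = 5.03647e-07.
Running total after k=2: 110.802.
Correction k=3: B_{6}/6! · (f^{(5)}(18) − f^{(5)}(7)) = 1/30240 · (8.13621e-07 − 1.10160e-06) = -9.52312e-12.

S_3 ≈ 110.802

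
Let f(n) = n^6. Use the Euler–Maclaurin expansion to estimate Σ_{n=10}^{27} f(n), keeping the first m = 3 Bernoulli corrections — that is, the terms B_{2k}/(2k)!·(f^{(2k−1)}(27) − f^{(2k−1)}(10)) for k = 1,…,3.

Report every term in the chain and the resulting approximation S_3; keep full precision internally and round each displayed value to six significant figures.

∫_10^27 x^6 dx evaluates to 1.49291e+09.
½[f(10) + f(27)] = ½[1.00000e+06 + 3.87420e+08] = 1.94210e+08.
Running total after boundary: 1.68712e+09.
Order-1 term: 1/12 · (8.60934e+07 − 600000) = 7.12445e+06.
After k=1: 1.69424e+09.
Order-2 term: −1/720 · (2.36196e+06 − 120000) = -3113.83.
After k=2: 1.69424e+09.
Order-3 term: 1/30240 · (19440.0 − 7200.00) = 0.404762.

S_3 ≈ 1.69424e+09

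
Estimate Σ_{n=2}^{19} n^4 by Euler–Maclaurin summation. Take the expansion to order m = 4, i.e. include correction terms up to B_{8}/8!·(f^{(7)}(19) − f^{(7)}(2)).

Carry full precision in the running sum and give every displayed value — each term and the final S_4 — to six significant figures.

The integral term ∫_2^19 x^4 dx = 495213.
Boundary: ½(f(2) + f(19)) = ½(16.0000 + 130321) = 65168.5.
Running total after boundary: 560382.
Order-1 term: 1/12 · (27436.0 − 32.0000) = 2283.67.
Partial sum through k=1: 562666.
Order-2 term: −1/720 · (456.000 − 48.0000) = -0.566667.
Partial sum through k=2: 562665.
Order-3 term: 1/30240 · (0.00000 − 0.00000) = 0.00000.
Partial sum through k=3: 562665.
Order-4 term: −1/1209600 · (0.00000 − 0.00000) = 0.00000.

S_4 ≈ 562665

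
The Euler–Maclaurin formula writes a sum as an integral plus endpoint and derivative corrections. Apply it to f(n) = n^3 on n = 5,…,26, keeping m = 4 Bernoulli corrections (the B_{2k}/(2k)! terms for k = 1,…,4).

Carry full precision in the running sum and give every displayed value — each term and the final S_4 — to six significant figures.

Integral: ∫_5^26 x^3 dx = 114088.
½[f(5) + f(26)] = ½[125.000 + 17576.0] = 8850.50.
Integral + boundary = 122938.
Order-1 term: 1/12 · (2028.00 − 75.0000) = 162.750.
Partial sum through k=1: 123101.
Order-2 term: −1/720 · (6.00000 − 6.00000) = 0.00000.
Partial sum through k=2: 123101.
Order-3 term: 1/30240 · (0.00000 − 0.00000) = 0.00000.
Partial sum through k=3: 123101.
Order-4 term: −1/1209600 · (0.00000 − 0.00000) = 0.00000.

S_4 ≈ 123101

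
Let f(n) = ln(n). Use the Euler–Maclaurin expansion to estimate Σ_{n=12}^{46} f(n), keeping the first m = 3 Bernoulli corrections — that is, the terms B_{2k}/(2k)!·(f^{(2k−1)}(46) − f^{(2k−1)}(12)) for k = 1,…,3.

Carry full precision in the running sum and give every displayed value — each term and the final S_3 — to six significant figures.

S_3 ≈ 115.450

The integral term ∫_12^46 ln(x) dx = 112.299.
Endpoint term: (f(12) + f(46))/2 = (2.48491 + 3.82864)/2 = 3.15677.
So far: 115.455.
Order-1 term: 1/12 · (0.0217391 − 0.0833333) = -0.00513285.
Running total after k=1: 115.450.
Order-2 term: −1/720 · (2.05474e-05 − 0.00115741) = 1.57897e-06.
Running total after k=2: 115.450.
Order-3 term: 1/30240 · (1.16526e-07 − 9.64506e-05) = -3.18565e-09.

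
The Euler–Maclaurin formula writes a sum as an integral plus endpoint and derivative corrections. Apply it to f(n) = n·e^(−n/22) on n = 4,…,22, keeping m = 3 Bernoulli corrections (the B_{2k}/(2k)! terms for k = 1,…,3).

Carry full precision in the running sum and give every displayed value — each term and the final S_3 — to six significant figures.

S_3 ≈ 126.457

∫_4^22 x·e^(−x/22) dx evaluates to 120.799.
Endpoint term: (f(4) + f(22))/2 = (3.33501 + 8.09335)/2 = 5.71418.
So far: 126.514.
Order-1 term: 1/12 · (0.00000 − 0.682161) = -0.0568468.
After k=1: 126.457.
Order-2 term: −1/720 · (0.00152016 − 0.00485468) = 4.63128e-06.
After k=2: 126.457.
Order-3 term: 1/30240 · (6.28167e-06 − 1.71486e-05) = -3.59358e-10.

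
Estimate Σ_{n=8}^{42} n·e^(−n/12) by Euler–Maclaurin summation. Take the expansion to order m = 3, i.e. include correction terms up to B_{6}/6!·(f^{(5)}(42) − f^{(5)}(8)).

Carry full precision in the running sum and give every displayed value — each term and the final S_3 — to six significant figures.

Integral: ∫_8^42 x·e^(−x/12) dx = 103.652.
Boundary: ½(f(8) + f(42)) = ½(4.10734 + 1.26829) = 2.68781.
Integral + boundary = 106.340.
k=1: B_{2}/(2)! × [f^{(1)}(42) − f^{(1)}(8)] = 1/12 × (-0.0754935 − 0.171139) = -0.0205527.
Partial sum through k=1: 106.319.
k=2: B_{4}/(4)! × [f^{(3)}(42) − f^{(3)}(8)] = −1/720 × (-0.000104852 − 0.00831926) = 1.17002e-05.
Partial sum through k=2: 106.319.
k=3: B_{6}/(6)! × [f^{(5)}(42) − f^{(5)}(8)] = 1/30240 × (2.18442e-06 − 0.000107292) = -3.47578e-09.

S_3 ≈ 106.319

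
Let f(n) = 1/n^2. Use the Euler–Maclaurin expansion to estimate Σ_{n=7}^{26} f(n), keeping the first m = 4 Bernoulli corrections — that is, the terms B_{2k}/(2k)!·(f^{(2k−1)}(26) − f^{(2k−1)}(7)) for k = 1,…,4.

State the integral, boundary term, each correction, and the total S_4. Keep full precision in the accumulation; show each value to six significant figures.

The integral term ∫_7^26 1/x^2 dx = 0.104396.
½[f(7) + f(26)] = ½[0.0204082 + 0.00147929] = 0.0109437.
Running total after boundary: 0.115339.
k=1: B_{2}/(2)! × [f^{(1)}(26) − f^{(1)}(7)] = 1/12 × (-0.000113792 − (-0.00583090)) = 0.000476426.
Running total after k=1: 0.115816.
k=2: B_{4}/(4)! × [f^{(3)}(26) − f^{(3)}(7)] = −1/720 × (-2.01997e-06 − (-0.00142798)) = -1.98050e-06.
Running total after k=2: 0.115814.
k=3: B_{6}/(6)! × [f^{(5)}(26) − f^{(5)}(7)] = 1/30240 × (-8.96436e-08 − (-0.000874271)) = 2.89081e-08.
Running total after k=3: 0.115814.
k=4: B_{8}/(8)! × [f^{(7)}(26) − f^{(7)}(7)] = −1/1209600 × (-7.42609e-09 − (-0.000999167)) = -8.26025e-10.

S_4 ≈ 0.115814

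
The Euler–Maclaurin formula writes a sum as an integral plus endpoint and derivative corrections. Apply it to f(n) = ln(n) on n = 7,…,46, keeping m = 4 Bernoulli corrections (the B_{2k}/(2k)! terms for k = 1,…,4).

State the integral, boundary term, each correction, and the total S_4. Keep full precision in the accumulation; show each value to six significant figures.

S_4 ≈ 126.373

Integral: ∫_7^46 ln(x) dx = 123.496.
Endpoint term: (f(7) + f(46))/2 = (1.94591 + 3.82864)/2 = 2.88728.
So far: 126.383.
Correction k=1: B_{2}/2! · (f^{(1)}(46) − f^{(1)}(7)) = 1/12 · (0.0217391 − 0.142857) = -0.0100932.
After k=1: 126.373.
Correction k=2: B_{4}/4! · (f^{(3)}(46) − f^{(3)}(7)) = −1/720 · (2.05474e-05 − 0.00583090) = 8.06994e-06.
After k=2: 126.373.
Correction k=3: B_{6}/6! · (f^{(5)}(46) − f^{(5)}(7)) = 1/30240 · (1.16526e-07 − 0.00142798) = -4.72176e-08.
After k=3: 126.373.
Correction k=4: B_{8}/8! · (f^{(7)}(46) − f^{(7)}(7)) = −1/1209600 · (1.65207e-09 − 0.000874271) = 7.22776e-10.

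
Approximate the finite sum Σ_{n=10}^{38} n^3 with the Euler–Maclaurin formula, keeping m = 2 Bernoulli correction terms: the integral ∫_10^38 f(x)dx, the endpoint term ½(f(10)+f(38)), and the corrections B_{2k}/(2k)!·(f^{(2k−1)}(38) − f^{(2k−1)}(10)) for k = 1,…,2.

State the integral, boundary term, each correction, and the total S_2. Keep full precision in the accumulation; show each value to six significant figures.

The integral term ∫_10^38 x^3 dx = 518784.
Boundary: ½(f(10) + f(38)) = ½(1000.00 + 54872.0) = 27936.0.
Running total after boundary: 546720.
k=1: B_{2}/(2)! × [f^{(1)}(38) − f^{(1)}(10)] = 1/12 × (4332.00 − 300.000) = 336.000.
Partial sum through k=1: 547056.
k=2: B_{4}/(4)! × [f^{(3)}(38) − f^{(3)}(10)] = −1/720 × (6.00000 − 6.00000) = 0.00000.

S_2 ≈ 547056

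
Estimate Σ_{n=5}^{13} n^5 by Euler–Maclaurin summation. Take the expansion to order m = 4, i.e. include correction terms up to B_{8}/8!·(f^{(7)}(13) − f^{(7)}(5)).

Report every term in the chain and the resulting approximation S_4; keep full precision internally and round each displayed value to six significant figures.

∫_5^13 x^5 dx evaluates to 801864.
Endpoint term: (f(5) + f(13))/2 = (3125.00 + 371293)/2 = 187209.
Integral + boundary = 989073.
Correction k=1: B_{2}/2! · (f^{(1)}(13) − f^{(1)}(5)) = 1/12 · (142805 − 3125.00) = 11640.0.
After k=1: 1.00071e+06.
Correction k=2: B_{4}/4! · (f^{(3)}(13) − f^{(3)}(5)) = −1/720 · (10140.0 − 1500.00) = -12.0000.
After k=2: 1.00070e+06.
Correction k=3: B_{6}/6! · (f^{(5)}(13) − f^{(5)}(5)) = 1/30240 · (120.000 − 120.000) = 0.00000.
After k=3: 1.00070e+06.
Correction k=4: B_{8}/8! · (f^{(7)}(13) − f^{(7)}(5)) = −1/1209600 · (0.00000 − 0.00000) = 0.00000.

S_4 ≈ 1.00070e+06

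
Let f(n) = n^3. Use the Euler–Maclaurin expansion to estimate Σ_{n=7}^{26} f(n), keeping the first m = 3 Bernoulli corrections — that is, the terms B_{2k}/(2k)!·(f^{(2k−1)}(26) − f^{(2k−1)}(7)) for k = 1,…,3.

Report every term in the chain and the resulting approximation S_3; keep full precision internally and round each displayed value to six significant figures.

∫_7^26 x^3 dx evaluates to 113644.
Boundary: ½(f(7) + f(26)) = ½(343.000 + 17576.0) = 8959.50.
Running total after boundary: 122603.
k=1: B_{2}/(2)! × [f^{(1)}(26) − f^{(1)}(7)] = 1/12 × (2028.00 − 147.000) = 156.750.
After k=1: 122760.
k=2: B_{4}/(4)! × [f^{(3)}(26) − f^{(3)}(7)] = −1/720 × (6.00000 − 6.00000) = 0.00000.
After k=2: 122760.
k=3: B_{6}/(6)! × [f^{(5)}(26) − f^{(5)}(7)] = 1/30240 × (0.00000 − 0.00000) = 0.00000.

S_3 ≈ 122760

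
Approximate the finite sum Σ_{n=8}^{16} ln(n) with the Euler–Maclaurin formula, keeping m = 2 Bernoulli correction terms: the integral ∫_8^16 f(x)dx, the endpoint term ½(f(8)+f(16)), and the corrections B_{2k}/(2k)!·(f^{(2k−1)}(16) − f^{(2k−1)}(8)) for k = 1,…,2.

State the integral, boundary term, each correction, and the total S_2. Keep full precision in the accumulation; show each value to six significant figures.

The integral term ∫_8^16 ln(x) dx = 19.7259.
Endpoint term: (f(8) + f(16))/2 = (2.07944 + 2.77259)/2 = 2.42602.
Integral + boundary = 22.1519.
Correction k=1: B_{2}/2! · (f^{(1)}(16) − f^{(1)}(8)) = 1/12 · (0.0625000 − 0.125000) = -0.00520833.
Running total after k=1: 22.1467.
Correction k=2: B_{4}/4! · (f^{(3)}(16) − f^{(3)}(8)) = −1/720 · (0.000488281 − 0.00390625) = 4.74718e-06.

S_2 ≈ 22.1467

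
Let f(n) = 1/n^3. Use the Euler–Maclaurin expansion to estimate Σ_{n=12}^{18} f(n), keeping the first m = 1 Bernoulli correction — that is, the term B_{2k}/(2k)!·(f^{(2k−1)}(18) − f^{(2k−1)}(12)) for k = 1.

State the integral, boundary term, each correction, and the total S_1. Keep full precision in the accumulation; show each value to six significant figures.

∫_12^18 1/x^3 dx evaluates to 0.00192901.
Endpoint term: (f(12) + f(18))/2 = (0.000578704 + 0.000171468)/2 = 0.000375086.
Running total after boundary: 0.00230410.
Correction k=1: B_{2}/2! · (f^{(1)}(18) − f^{(1)}(12)) = 1/12 · (-2.85780e-05 − (-0.000144676)) = 9.67483e-06.

S_1 ≈ 0.00231377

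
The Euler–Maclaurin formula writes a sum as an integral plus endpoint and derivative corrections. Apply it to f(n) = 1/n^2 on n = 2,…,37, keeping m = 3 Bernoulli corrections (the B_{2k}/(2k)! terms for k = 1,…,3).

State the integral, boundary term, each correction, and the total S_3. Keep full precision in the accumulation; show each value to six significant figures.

S_3 ≈ 0.618313

Integral: ∫_2^37 1/x^2 dx = 0.472973.
Endpoint term: (f(2) + f(37))/2 = (0.250000 + 0.000730460)/2 = 0.125365.
Integral + boundary = 0.598338.
Correction k=1: B_{2}/2! · (f^{(1)}(37) − f^{(1)}(2)) = 1/12 · (-3.94843e-05 − (-0.250000)) = 0.0208300.
Partial sum through k=1: 0.619168.
Correction k=2: B_{4}/4! · (f^{(3)}(37) − f^{(3)}(2)) = −1/720 · (-3.46101e-07 − (-0.750000)) = -0.00104167.
Partial sum through k=2: 0.618127.
Correction k=3: B_{6}/6! · (f^{(5)}(37) − f^{(5)}(2)) = 1/30240 · (-7.58439e-09 − (-5.62500)) = 0.000186012.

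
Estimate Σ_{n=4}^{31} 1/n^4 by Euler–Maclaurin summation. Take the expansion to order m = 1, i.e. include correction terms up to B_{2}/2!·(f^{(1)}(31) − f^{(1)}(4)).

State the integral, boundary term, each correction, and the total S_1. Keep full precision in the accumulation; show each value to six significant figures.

S_1 ≈ 0.00747632

The integral term ∫_4^31 1/x^4 dx = 0.00519714.
Endpoint term: (f(4) + f(31))/2 = (0.00390625 + 1.08281e-06)/2 = 0.00195367.
Running total after boundary: 0.00715081.
Correction k=1: B_{2}/2! · (f^{(1)}(31) − f^{(1)}(4)) = 1/12 · (-1.39718e-07 − (-0.00390625)) = 0.000325509.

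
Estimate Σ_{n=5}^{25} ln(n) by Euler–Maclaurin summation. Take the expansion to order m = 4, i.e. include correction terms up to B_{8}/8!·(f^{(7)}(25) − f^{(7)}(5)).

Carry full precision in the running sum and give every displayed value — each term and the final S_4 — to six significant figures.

S_4 ≈ 54.8256

∫_5^25 ln(x) dx evaluates to 52.4247.
Boundary: ½(f(5) + f(25)) = ½(1.60944 + 3.21888) = 2.41416.
Integral + boundary = 54.8389.
k=1: B_{2}/(2)! × [f^{(1)}(25) − f^{(1)}(5)] = 1/12 × (0.0400000 − 0.200000) = -0.0133333.
After k=1: 54.8255.
k=2: B_{4}/(4)! × [f^{(3)}(25) − f^{(3)}(5)] = −1/720 × (0.000128000 − 0.0160000) = 2.20444e-05.
After k=2: 54.8256.
k=3: B_{6}/(6)! × [f^{(5)}(25) − f^{(5)}(5)] = 1/30240 × (2.45760e-06 − 0.00768000) = -2.53887e-07.
After k=3: 54.8256.
k=4: B_{8}/(8)! × [f^{(7)}(25) − f^{(7)}(5)] = −1/1209600 × (1.17965e-07 − 0.00921600) = 7.61895e-09.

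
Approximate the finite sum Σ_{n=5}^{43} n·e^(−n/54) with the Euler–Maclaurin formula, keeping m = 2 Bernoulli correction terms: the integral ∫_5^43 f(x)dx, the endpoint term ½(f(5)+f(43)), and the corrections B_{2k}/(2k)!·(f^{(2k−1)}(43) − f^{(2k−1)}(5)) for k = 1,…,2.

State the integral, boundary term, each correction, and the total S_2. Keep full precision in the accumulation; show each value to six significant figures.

The integral term ∫_5^43 x·e^(−x/54) dx = 541.927.
Endpoint term: (f(5) + f(43))/2 = (4.55782 + 19.3928)/2 = 11.9753.
So far: 553.903.
Order-1 term: 1/12 · (0.0918696 − 0.827161) = -0.0612743.
Running total after k=1: 553.841.
Order-2 term: −1/720 · (0.000340831 − 0.000908879) = 7.88956e-07.

S_2 ≈ 553.841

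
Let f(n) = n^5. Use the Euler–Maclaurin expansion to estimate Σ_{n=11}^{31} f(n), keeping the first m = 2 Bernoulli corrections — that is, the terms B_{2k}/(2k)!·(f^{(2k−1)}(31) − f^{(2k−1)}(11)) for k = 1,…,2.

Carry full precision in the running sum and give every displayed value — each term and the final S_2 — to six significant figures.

Integral: ∫_11^31 x^5 dx = 1.47622e+08.
½[f(11) + f(31)] = ½[161051 + 2.86292e+07] = 1.43951e+07.
So far: 1.62017e+08.
Correction k=1: B_{2}/2! · (f^{(1)}(31) − f^{(1)}(11)) = 1/12 · (4.61760e+06 − 73205.0) = 378700.
Partial sum through k=1: 1.62396e+08.
Correction k=2: B_{4}/4! · (f^{(3)}(31) − f^{(3)}(11)) = −1/720 · (57660.0 − 7260.00) = -70.0000.

S_2 ≈ 1.62396e+08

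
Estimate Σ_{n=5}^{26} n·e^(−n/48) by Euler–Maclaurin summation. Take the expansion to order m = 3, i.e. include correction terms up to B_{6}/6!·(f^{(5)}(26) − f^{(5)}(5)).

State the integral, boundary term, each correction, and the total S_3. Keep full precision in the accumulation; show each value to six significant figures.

The integral term ∫_5^26 x·e^(−x/48) dx = 225.860.
Boundary: ½(f(5) + f(26)) = ½(4.50538 + 15.1262) = 9.81580.
Running total after boundary: 235.676.
Correction k=1: B_{2}/2! · (f^{(1)}(26) − f^{(1)}(5)) = 1/12 · (0.266648 − 0.807213) = -0.0450471.
After k=1: 235.631.
Correction k=2: B_{4}/4! · (f^{(3)}(26) − f^{(3)}(5)) = −1/720 · (0.000620748 − 0.00113254) = 7.10817e-07.
After k=2: 235.631.
Correction k=3: B_{6}/6! · (f^{(5)}(26) − f^{(5)}(5)) = 1/30240 · (4.88613e-07 − 8.31041e-07) = -1.13237e-11.

S_3 ≈ 235.631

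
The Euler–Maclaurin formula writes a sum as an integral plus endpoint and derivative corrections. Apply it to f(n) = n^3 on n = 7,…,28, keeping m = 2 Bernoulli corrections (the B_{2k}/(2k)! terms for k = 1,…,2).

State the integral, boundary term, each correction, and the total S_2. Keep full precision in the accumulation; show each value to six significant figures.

S_2 ≈ 164395

The integral term ∫_7^28 x^3 dx = 153064.
Boundary: ½(f(7) + f(28)) = ½(343.000 + 21952.0) = 11147.5.
So far: 164211.
k=1: B_{2}/(2)! × [f^{(1)}(28) − f^{(1)}(7)] = 1/12 × (2352.00 − 147.000) = 183.750.
After k=1: 164395.
k=2: B_{4}/(4)! × [f^{(3)}(28) − f^{(3)}(7)] = −1/720 × (6.00000 − 6.00000) = 0.00000.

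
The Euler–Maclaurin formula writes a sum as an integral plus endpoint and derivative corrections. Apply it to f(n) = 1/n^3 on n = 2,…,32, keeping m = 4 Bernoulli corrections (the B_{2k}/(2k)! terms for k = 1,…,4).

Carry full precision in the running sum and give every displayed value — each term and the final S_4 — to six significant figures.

S_4 ≈ 0.201529

Integral: ∫_2^32 1/x^3 dx = 0.124512.
Endpoint term: (f(2) + f(32))/2 = (0.125000 + 3.05176e-05)/2 = 0.0625153.
Integral + boundary = 0.187027.
k=1: B_{2}/(2)! × [f^{(1)}(32) − f^{(1)}(2)] = 1/12 × (-2.86102e-06 − (-0.187500)) = 0.0156248.
Partial sum through k=1: 0.202652.
k=2: B_{4}/(4)! × [f^{(3)}(32) − f^{(3)}(2)] = −1/720 × (-5.58794e-08 − (-0.937500)) = -0.00130208.
Partial sum through k=2: 0.201350.
k=3: B_{6}/(6)! × [f^{(5)}(32) − f^{(5)}(2)] = 1/30240 × (-2.29193e-09 − (-9.84375)) = 0.000325521.
Partial sum through k=3: 0.201675.
k=4: B_{8}/(8)! × [f^{(7)}(32) − f^{(7)}(2)] = −1/1209600 × (-1.61151e-10 − (-177.188)) = -0.000146484.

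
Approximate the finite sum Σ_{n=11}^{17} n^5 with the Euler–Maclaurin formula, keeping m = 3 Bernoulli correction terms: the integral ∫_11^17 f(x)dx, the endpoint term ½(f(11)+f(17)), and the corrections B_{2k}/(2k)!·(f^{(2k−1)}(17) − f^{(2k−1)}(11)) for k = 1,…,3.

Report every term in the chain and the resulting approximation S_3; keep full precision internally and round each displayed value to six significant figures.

The integral term ∫_11^17 x^5 dx = 3.72767e+06.
Endpoint term: (f(11) + f(17))/2 = (161051 + 1.41986e+06)/2 = 790454.
So far: 4.51812e+06.
Correction k=1: B_{2}/2! · (f^{(1)}(17) − f^{(1)}(11)) = 1/12 · (417605 − 73205.0) = 28700.0.
Running total after k=1: 4.54682e+06.
Correction k=2: B_{4}/4! · (f^{(3)}(17) − f^{(3)}(11)) = −1/720 · (17340.0 − 7260.00) = -14.0000.
Running total after k=2: 4.54681e+06.
Correction k=3: B_{6}/6! · (f^{(5)}(17) − f^{(5)}(11)) = 1/30240 · (120.000 − 120.000) = 0.00000.

S_3 ≈ 4.54681e+06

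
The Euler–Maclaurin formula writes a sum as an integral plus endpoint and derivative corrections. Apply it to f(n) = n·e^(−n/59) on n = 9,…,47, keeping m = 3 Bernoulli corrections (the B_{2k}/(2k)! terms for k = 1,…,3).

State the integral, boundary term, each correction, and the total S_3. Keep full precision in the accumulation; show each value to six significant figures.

S_3 ≈ 639.153

Integral: ∫_9^47 x·e^(−x/59) dx = 624.747.
½[f(9) + f(47)] = ½[7.72670 + 21.1902] = 14.4584.
Running total after boundary: 639.205.
Correction k=1: B_{2}/2! · (f^{(1)}(47) − f^{(1)}(9)) = 1/12 · (0.0916993 − 0.727561) = -0.0529885.
Running total after k=1: 639.152.
Correction k=2: B_{4}/4! · (f^{(3)}(47) − f^{(3)}(9)) = −1/720 · (0.000285380 − 0.000702271) = 5.79015e-07.
Running total after k=2: 639.153.
Correction k=3: B_{6}/6! · (f^{(5)}(47) − f^{(5)}(9)) = 1/30240 · (1.56397e-07 − 3.43445e-07) = -6.18546e-12.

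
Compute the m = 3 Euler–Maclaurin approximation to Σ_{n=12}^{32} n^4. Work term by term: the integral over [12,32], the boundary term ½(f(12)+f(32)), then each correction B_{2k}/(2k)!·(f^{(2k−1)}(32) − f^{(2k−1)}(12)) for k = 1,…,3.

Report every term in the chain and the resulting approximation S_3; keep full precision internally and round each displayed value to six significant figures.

Integral: ∫_12^32 x^4 dx = 6.66112e+06.
½[f(12) + f(32)] = ½[20736.0 + 1.04858e+06] = 534656.
So far: 7.19578e+06.
k=1: B_{2}/(2)! × [f^{(1)}(32) − f^{(1)}(12)] = 1/12 × (131072 − 6912.00) = 10346.7.
After k=1: 7.20612e+06.
k=2: B_{4}/(4)! × [f^{(3)}(32) − f^{(3)}(12)] = −1/720 × (768.000 − 288.000) = -0.666667.
After k=2: 7.20612e+06.
k=3: B_{6}/(6)! × [f^{(5)}(32) − f^{(5)}(12)] = 1/30240 × (0.00000 − 0.00000) = 0.00000.

S_3 ≈ 7.20612e+06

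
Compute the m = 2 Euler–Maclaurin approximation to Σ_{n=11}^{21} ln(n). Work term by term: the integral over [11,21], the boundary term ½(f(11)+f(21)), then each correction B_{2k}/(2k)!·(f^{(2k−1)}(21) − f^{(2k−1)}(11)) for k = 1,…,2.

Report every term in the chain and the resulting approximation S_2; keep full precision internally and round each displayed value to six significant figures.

The integral term ∫_11^21 ln(x) dx = 27.5581.
Endpoint term: (f(11) + f(21))/2 = (2.39790 + 3.04452)/2 = 2.72121.
Integral + boundary = 30.2793.
Correction k=1: B_{2}/2! · (f^{(1)}(21) − f^{(1)}(11)) = 1/12 · (0.0476190 − 0.0909091) = -0.00360750.
Partial sum through k=1: 30.2757.
Correction k=2: B_{4}/4! · (f^{(3)}(21) − f^{(3)}(11)) = −1/720 · (0.000215959 − 0.00150263) = 1.78704e-06.

S_2 ≈ 30.2757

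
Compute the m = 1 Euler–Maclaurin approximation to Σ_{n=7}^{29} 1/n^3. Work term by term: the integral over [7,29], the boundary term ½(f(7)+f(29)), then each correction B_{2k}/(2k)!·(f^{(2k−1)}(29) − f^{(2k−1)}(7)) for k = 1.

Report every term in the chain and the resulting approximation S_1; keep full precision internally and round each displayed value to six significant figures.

∫_7^29 1/x^3 dx evaluates to 0.00960955.
½[f(7) + f(29)] = ½[0.00291545 + 4.10021e-05] = 0.00147823.
So far: 0.0110878.
Correction k=1: B_{2}/2! · (f^{(1)}(29) − f^{(1)}(7)) = 1/12 · (-4.24160e-06 − (-0.00124948)) = 0.000103770.

S_1 ≈ 0.0111915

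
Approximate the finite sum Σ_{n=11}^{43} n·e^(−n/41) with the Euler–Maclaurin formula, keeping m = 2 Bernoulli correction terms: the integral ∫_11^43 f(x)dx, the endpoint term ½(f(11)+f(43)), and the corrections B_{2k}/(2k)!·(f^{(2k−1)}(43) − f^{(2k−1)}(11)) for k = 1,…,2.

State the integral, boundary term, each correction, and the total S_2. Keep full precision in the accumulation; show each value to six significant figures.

∫_11^43 x·e^(−x/41) dx evaluates to 423.650.
½[f(11) + f(43)] = ½[8.41152 + 15.0657] = 11.7386.
Running total after boundary: 435.389.
Correction k=1: B_{2}/2! · (f^{(1)}(43) − f^{(1)}(11)) = 1/12 · (-0.0170910 − 0.559525) = -0.0480513.
After k=1: 435.340.
Correction k=2: B_{4}/4! · (f^{(3)}(43) − f^{(3)}(11)) = −1/720 · (0.000406686 − 0.00124265) = 1.16106e-06.

S_2 ≈ 435.340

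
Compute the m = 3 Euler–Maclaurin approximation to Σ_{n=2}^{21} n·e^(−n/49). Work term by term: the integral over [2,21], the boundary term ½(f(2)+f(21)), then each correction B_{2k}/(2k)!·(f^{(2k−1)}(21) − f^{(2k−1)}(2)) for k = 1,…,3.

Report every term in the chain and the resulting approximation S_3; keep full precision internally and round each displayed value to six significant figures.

Integral: ∫_2^21 x·e^(−x/49) dx = 164.618.
Boundary: ½(f(2) + f(21)) = ½(1.92001 + 13.6802) = 7.80012.
Running total after boundary: 172.418.
Correction k=1: B_{2}/2! · (f^{(1)}(21) − f^{(1)}(2)) = 1/12 · (0.372251 − 0.920822) = -0.0457142.
After k=1: 172.372.
Correction k=2: B_{4}/4! · (f^{(3)}(21) − f^{(3)}(2)) = −1/720 · (0.000697680 − 0.00118319) = 6.74316e-07.
After k=2: 172.372.
Correction k=3: B_{6}/6! · (f^{(5)}(21) − f^{(5)}(2)) = 1/30240 · (5.16585e-07 − 8.25847e-07) = -1.02269e-11.

S_3 ≈ 172.372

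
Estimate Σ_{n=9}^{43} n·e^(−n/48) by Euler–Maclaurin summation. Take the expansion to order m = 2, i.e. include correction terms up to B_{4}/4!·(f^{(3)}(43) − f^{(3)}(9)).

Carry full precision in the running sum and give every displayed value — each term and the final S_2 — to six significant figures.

S_2 ≈ 497.368

The integral term ∫_9^43 x·e^(−x/48) dx = 484.912.
Boundary: ½(f(9) + f(43)) = ½(7.46126 + 17.5555) = 12.5084.
Running total after boundary: 497.421.
Order-1 term: 1/12 · (0.0425278 − 0.673586) = -0.0525882.
Running total after k=1: 497.368.
Order-2 term: −1/720 · (0.000372857 − 0.00101200) = 8.87697e-07.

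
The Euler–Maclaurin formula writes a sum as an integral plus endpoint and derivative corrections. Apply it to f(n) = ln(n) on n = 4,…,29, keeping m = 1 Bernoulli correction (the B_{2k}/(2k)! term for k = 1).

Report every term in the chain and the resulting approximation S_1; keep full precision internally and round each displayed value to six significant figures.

S_1 ≈ 69.4652

Integral: ∫_4^29 ln(x) dx = 67.1064.
½[f(4) + f(29)] = ½[1.38629 + 3.36730] = 2.37680.
Integral + boundary = 69.4832.
Correction k=1: B_{2}/2! · (f^{(1)}(29) − f^{(1)}(4)) = 1/12 · (0.0344828 − 0.250000) = -0.0179598.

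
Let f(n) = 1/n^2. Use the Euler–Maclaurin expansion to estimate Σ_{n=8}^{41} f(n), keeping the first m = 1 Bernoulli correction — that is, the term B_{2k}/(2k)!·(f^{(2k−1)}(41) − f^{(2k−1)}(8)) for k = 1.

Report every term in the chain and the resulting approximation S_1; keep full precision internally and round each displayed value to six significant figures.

The integral term ∫_8^41 1/x^2 dx = 0.100610.
Endpoint term: (f(8) + f(41))/2 = (0.0156250 + 0.000594884)/2 = 0.00810994.
Integral + boundary = 0.108720.
Order-1 term: 1/12 · (-2.90187e-05 − (-0.00390625)) = 0.000323103.

S_1 ≈ 0.109043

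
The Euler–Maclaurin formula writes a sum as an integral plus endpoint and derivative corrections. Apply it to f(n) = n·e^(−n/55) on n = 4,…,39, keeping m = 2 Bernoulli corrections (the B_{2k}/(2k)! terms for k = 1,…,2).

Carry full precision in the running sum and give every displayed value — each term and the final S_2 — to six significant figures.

S_2 ≈ 484.661

Integral: ∫_4^39 x·e^(−x/55) dx = 473.265.
½[f(4) + f(39)] = ½[3.71942 + 19.1916] = 11.4555.
Running total after boundary: 484.721.
Correction k=1: B_{2}/2! · (f^{(1)}(39) − f^{(1)}(4)) = 1/12 · (0.143154 − 0.862229) = -0.0599229.
Running total after k=1: 484.661.
Correction k=2: B_{4}/4! · (f^{(3)}(39) − f^{(3)}(4)) = −1/720 · (0.000372673 − 0.000899814) = 7.32140e-07.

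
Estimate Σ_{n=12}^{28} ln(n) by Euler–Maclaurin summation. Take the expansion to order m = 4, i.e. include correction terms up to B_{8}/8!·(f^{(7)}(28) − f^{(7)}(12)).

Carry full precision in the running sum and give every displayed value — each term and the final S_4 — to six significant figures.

∫_12^28 ln(x) dx evaluates to 47.4828.
½[f(12) + f(28)] = ½[2.48491 + 3.33220] = 2.90856.
Integral + boundary = 50.3914.
Correction k=1: B_{2}/2! · (f^{(1)}(28) − f^{(1)}(12)) = 1/12 · (0.0357143 − 0.0833333) = -0.00396825.
After k=1: 50.3874.
Correction k=2: B_{4}/4! · (f^{(3)}(28) − f^{(3)}(12)) = −1/720 · (9.11079e-05 − 0.00115741) = 1.48097e-06.
After k=2: 50.3874.
Correction k=3: B_{6}/6! · (f^{(5)}(28) − f^{(5)}(12)) = 1/30240 · (1.39451e-06 − 9.64506e-05) = -3.14339e-09.
After k=3: 50.3874.
Correction k=4: B_{8}/8! · (f^{(7)}(28) − f^{(7)}(12)) = −1/1209600 · (5.33613e-08 − 2.00939e-05) = 1.65679e-11.

S_4 ≈ 50.3874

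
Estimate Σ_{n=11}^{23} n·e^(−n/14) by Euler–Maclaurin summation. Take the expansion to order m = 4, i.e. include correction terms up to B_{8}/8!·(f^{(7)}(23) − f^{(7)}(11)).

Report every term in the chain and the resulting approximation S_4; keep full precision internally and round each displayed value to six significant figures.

S_4 ≈ 64.0457

Integral: ∫_11^23 x·e^(−x/14) dx = 59.3329.
Endpoint term: (f(11) + f(23))/2 = (5.01373 + 4.44881)/2 = 4.73127.
Integral + boundary = 64.0642.
Order-1 term: 1/12 · (-0.124346 − 0.0976701) = -0.0185013.
Running total after k=1: 64.0457.
Order-2 term: −1/720 · (0.00133932 − 0.00514928) = 5.29160e-06.
Running total after k=2: 64.0457.
Order-3 term: 1/30240 · (1.69034e-05 − 5.00012e-05) = -1.09450e-09.
Running total after k=3: 64.0457.
Order-4 term: −1/1209600 · (1.37620e-07 − 3.76176e-07) = 1.97219e-13.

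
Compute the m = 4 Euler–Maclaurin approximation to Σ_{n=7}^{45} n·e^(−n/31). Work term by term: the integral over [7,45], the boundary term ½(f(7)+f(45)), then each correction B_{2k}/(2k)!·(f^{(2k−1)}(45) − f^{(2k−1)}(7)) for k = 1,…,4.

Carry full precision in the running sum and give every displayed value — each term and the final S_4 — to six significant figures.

∫_7^45 x·e^(−x/31) dx evaluates to 388.137.
Boundary: ½(f(7) + f(45)) = ½(5.58511 + 10.5387) = 8.06188.
So far: 396.199.
k=1: B_{2}/(2)! × [f^{(1)}(45) − f^{(1)}(7)] = 1/12 × (-0.105764 − 0.617708) = -0.0602893.
Running total after k=1: 396.138.
k=2: B_{4}/(4)! × [f^{(3)}(45) − f^{(3)}(7)] = −1/720 × (0.000377336 − 0.00230328) = 2.67492e-06.
Running total after k=2: 396.138.
k=3: B_{6}/(6)! × [f^{(5)}(45) − f^{(5)}(7)] = 1/30240 × (8.99822e-07 − 4.12465e-06) = -1.06641e-10.
Running total after k=3: 396.138.
k=4: B_{8}/(8)! × [f^{(7)}(45) − f^{(7)}(7)] = −1/1209600 × (1.46409e-09 − 6.09005e-09) = 3.82437e-15.

S_4 ≈ 396.138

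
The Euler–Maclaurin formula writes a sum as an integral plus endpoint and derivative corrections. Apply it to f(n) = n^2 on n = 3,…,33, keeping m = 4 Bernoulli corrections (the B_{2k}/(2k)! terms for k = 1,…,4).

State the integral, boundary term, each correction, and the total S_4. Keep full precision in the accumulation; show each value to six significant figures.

S_4 ≈ 12524.0

∫_3^33 x^2 dx evaluates to 11970.0.
½[f(3) + f(33)] = ½[9.00000 + 1089.00] = 549.000.
Integral + boundary = 12519.0.
Correction k=1: B_{2}/2! · (f^{(1)}(33) − f^{(1)}(3)) = 1/12 · (66.0000 − 6.00000) = 5.00000.
Running total after k=1: 12524.0.
Correction k=2: B_{4}/4! · (f^{(3)}(33) − f^{(3)}(3)) = −1/720 · (0.00000 − 0.00000) = 0.00000.
Running total after k=2: 12524.0.
Correction k=3: B_{6}/6! · (f^{(5)}(33) − f^{(5)}(3)) = 1/30240 · (0.00000 − 0.00000) = 0.00000.
Running total after k=3: 12524.0.
Correction k=4: B_{8}/8! · (f^{(7)}(33) − f^{(7)}(3)) = −1/1209600 · (0.00000 − 0.00000) = 0.00000.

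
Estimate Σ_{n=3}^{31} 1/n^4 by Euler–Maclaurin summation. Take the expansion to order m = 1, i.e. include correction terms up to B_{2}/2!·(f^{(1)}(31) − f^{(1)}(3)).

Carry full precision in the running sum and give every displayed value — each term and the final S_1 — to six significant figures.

S_1 ≈ 0.0198796

The integral term ∫_3^31 1/x^4 dx = 0.0123345.
Endpoint term: (f(3) + f(31))/2 = (0.0123457 + 1.08281e-06)/2 = 0.00617338.
Running total after boundary: 0.0185079.
Order-1 term: 1/12 · (-1.39718e-07 − (-0.0164609)) = 0.00137173.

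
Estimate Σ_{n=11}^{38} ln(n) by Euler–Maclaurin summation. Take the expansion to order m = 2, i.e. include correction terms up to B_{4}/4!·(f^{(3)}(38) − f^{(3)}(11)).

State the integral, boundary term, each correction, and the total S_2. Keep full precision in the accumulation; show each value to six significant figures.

Integral: ∫_11^38 ln(x) dx = 84.8514.
Boundary: ½(f(11) + f(38)) = ½(2.39790 + 3.63759) = 3.01774.
Integral + boundary = 87.8692.
k=1: B_{2}/(2)! × [f^{(1)}(38) − f^{(1)}(11)] = 1/12 × (0.0263158 − 0.0909091) = -0.00538278.
Running total after k=1: 87.8638.
k=2: B_{4}/(4)! × [f^{(3)}(38) − f^{(3)}(11)] = −1/720 × (3.64485e-05 − 0.00150263) = 2.03636e-06.

S_2 ≈ 87.8638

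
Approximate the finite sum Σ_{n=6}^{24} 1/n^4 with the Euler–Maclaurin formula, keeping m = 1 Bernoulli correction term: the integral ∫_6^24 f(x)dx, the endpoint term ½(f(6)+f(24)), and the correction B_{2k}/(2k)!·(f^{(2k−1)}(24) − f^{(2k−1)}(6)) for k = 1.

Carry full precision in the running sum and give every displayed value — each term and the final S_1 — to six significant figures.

The integral term ∫_6^24 1/x^4 dx = 0.00151910.
½[f(6) + f(24)] = ½[0.000771605 + 3.01408e-06] = 0.000387310.
So far: 0.00190641.
Order-1 term: 1/12 · (-5.02347e-07 − (-0.000514403)) = 4.28251e-05.

S_1 ≈ 0.00194923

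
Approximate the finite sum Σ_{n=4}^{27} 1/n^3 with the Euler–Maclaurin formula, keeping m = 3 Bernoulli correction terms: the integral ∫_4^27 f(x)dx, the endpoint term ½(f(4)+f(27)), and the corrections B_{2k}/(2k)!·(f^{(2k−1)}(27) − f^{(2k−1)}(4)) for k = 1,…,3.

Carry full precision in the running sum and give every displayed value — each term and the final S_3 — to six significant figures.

Integral: ∫_4^27 1/x^3 dx = 0.0305641.
Endpoint term: (f(4) + f(27))/2 = (0.0156250 + 5.08053e-05)/2 = 0.00783790.
So far: 0.0384020.
Order-1 term: 1/12 · (-5.64503e-06 − (-0.0117188)) = 0.000976092.
Running total after k=1: 0.0393781.
Order-2 term: −1/720 · (-1.54870e-07 − (-0.0146484)) = -2.03448e-05.
Running total after k=2: 0.0393578.
Order-3 term: 1/30240 · (-8.92258e-09 − (-0.0384521)) = 1.27157e-06.

S_3 ≈ 0.0393591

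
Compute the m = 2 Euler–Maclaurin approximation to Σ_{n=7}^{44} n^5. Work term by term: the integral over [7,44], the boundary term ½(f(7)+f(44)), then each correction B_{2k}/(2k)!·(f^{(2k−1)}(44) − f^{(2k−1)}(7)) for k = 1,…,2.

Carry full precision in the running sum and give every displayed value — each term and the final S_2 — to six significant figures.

S_2 ≈ 1.29339e+09

The integral term ∫_7^44 x^5 dx = 1.20937e+09.
½[f(7) + f(44)] = ½[16807.0 + 1.64916e+08] = 8.24665e+07.
So far: 1.29183e+09.
Order-1 term: 1/12 · (1.87405e+07 − 12005.0) = 1.56071e+06.
After k=1: 1.29339e+09.
Order-2 term: −1/720 · (116160 − 2940.00) = -157.250.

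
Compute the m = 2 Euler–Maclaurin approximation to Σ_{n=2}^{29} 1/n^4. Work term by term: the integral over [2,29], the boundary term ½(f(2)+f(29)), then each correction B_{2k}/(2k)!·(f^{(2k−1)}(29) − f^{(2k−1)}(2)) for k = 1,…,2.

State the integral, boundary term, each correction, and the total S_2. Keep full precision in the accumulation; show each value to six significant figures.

The integral term ∫_2^29 1/x^4 dx = 0.0416530.
Boundary: ½(f(2) + f(29)) = ½(0.0625000 + 1.41387e-06) = 0.0312507.
Integral + boundary = 0.0729037.
Order-1 term: 1/12 · (-1.95016e-07 − (-0.125000)) = 0.0104167.
Running total after k=1: 0.0833204.
Order-2 term: −1/720 · (-6.95657e-09 − (-0.937500)) = -0.00130208.

S_2 ≈ 0.0820183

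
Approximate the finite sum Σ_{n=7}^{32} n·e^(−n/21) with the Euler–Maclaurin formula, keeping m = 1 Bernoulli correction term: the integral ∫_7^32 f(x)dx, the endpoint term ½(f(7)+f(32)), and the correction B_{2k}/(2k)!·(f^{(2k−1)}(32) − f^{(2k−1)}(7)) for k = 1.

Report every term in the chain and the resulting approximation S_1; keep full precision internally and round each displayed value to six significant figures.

S_1 ≈ 184.764

Integral: ∫_7^32 x·e^(−x/21) dx = 178.820.
½[f(7) + f(32)] = ½[5.01572 + 6.97217] = 5.99394.
So far: 184.814.
k=1: B_{2}/(2)! × [f^{(1)}(32) − f^{(1)}(7)] = 1/12 × (-0.114128 − 0.477688) = -0.0493179.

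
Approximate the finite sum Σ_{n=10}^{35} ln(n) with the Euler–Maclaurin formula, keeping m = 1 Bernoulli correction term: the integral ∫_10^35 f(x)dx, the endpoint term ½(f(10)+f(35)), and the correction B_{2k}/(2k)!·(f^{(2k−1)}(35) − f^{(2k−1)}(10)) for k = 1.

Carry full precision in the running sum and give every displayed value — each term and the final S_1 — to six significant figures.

S_1 ≈ 79.3343

The integral term ∫_10^35 ln(x) dx = 76.4113.
½[f(10) + f(35)] = ½[2.30259 + 3.55535] = 2.92897.
Integral + boundary = 79.3403.
Order-1 term: 1/12 · (0.0285714 − 0.100000) = -0.00595238.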